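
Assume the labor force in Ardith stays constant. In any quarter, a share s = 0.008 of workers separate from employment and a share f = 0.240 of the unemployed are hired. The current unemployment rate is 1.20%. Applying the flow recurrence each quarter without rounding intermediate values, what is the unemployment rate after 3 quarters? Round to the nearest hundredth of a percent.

With a fixed labor force, u_{t+1} = u_t + s·(1−u_t) − f·u_t = u_t·(1−s−f) + s.
Here 1−s−f = 0.752 and s = 0.008.
u_1 = 0.012000 × 0.752 + 0.008 = 0.017024.
u_2 = 0.017024 × 0.752 + 0.008 = 0.020802.
u_3 = 0.020802 × 0.752 + 0.008 = 0.023643.

Unemployment rate after three quarters ≈ 2.36%.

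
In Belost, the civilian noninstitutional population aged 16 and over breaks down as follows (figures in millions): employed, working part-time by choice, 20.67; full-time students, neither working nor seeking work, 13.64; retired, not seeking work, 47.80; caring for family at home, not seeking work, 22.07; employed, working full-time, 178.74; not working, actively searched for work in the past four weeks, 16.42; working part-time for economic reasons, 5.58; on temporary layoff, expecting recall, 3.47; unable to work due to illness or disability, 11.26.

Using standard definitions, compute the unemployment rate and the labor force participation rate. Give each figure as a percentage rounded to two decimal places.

Unemployment rate ≈ 8.84%; labor force participation rate ≈ 70.35%.

Employed = 20.67 + 178.74 + 5.58 = 204.99 million (anyone who worked, including part-time for economic reasons, counts as employed).
Unemployed = 16.42 + 3.47 = 19.89 million (jobless and actively searching, or on temporary layoff).
Labor force = 204.99 + 19.89 = 224.88 million.
Not in labor force = 13.64 + 47.80 + 22.07 + 11.26 = 94.77 million (those not working and not actively searching are outside the labor force).
Civilian working-age population = 224.88 + 94.77 = 319.65 million.
Unemployment rate = 19.89 / 224.88 = 8.84%.
Labor force participation rate = 224.88 / 319.65 = 70.35%.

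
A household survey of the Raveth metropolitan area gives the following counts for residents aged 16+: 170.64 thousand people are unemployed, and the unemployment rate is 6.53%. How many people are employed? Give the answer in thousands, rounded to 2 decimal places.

About 2,442.53 thousand are employed.

Labor force = U / u = 170.64 / 0.0653 ≈ 2,613.17 thousand.
Employed = labor force − unemployed = 2,613.17 − 170.64 = 2,442.53 thousand.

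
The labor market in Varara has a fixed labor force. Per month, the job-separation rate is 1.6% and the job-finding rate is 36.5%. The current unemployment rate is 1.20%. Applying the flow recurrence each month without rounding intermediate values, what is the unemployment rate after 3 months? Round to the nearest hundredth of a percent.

With a fixed labor force, u_{t+1} = u_t + s·(1−u_t) − f·u_t = u_t·(1−s−f) + s.
Here 1−s−f = 0.619 and s = 0.016.
u_1 = 0.012000 × 0.619 + 0.016 = 0.023428.
u_2 = 0.023428 × 0.619 + 0.016 = 0.030502.
u_3 = 0.030502 × 0.619 + 0.016 = 0.034881.

Unemployment rate after three months ≈ 3.49%.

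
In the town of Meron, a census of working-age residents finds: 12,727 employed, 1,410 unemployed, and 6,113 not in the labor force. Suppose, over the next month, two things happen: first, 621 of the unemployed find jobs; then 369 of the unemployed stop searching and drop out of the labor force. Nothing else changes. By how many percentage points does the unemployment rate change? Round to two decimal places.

The unemployment rate changes by −6.92 percentage points.

Initially, labor force = 12,727 + 1,410 = 14,137, so u = 1,410/14,137 = 9.97%.
After the first change, unemployed falls and employed rises by 621; labor force unchanged → E = 13,348, U = 789, labor force = 14,137.
After the second change, unemployed and labor force both fall by 369 → E = 13,348, U = 420, labor force = 13,768.
New unemployment rate = 420 / 13,768 = 3.05%.
Change = 3.05% − 9.97% = −6.92 percentage points.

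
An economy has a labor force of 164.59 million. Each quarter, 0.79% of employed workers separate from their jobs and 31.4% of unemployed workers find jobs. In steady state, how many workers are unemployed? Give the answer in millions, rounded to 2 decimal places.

About 4.04 million are unemployed in steady state.

Steady-state unemployment rate u* = s/(s+f) = 0.79/(0.79+31.4) = 0.024542.
Unemployed = u* × labor force = 0.024542 × 164.59 ≈ 4.04 million.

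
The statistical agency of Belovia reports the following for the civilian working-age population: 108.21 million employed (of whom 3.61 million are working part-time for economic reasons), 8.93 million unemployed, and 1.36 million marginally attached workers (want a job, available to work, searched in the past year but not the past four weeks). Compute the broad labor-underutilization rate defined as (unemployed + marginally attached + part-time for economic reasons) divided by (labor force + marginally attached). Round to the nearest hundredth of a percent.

Broad underutilization rate ≈ 11.73%.

Labor force = 108.21 + 8.93 = 117.14 million.
Numerator = 8.93 + 1.36 + 3.61 = 13.90 million.
Denominator = 117.14 + 1.36 = 118.50 million.
Broad rate = 13.90 / 118.50 = 11.73%.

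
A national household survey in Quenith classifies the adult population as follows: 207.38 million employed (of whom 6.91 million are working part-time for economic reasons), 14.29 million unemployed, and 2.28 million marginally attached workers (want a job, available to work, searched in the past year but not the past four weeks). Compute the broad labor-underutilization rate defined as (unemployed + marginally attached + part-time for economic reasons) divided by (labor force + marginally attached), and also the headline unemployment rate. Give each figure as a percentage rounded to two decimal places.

Labor force = 207.38 + 14.29 = 221.67 million.
Numerator = 14.29 + 2.28 + 6.91 = 23.48 million.
Denominator = 221.67 + 2.28 = 223.95 million.
Broad rate = 23.48 / 223.95 = 10.48%.
Headline unemployment rate = 14.29 / 221.67 = 6.45%.

Broad underutilization rate ≈ 10.48%; headline unemployment rate ≈ 6.45%.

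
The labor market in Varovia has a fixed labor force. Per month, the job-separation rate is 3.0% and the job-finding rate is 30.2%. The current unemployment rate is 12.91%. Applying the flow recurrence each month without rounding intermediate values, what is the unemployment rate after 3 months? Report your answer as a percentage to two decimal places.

Unemployment rate after three months ≈ 10.19%.

With a fixed labor force, u_{t+1} = u_t + s·(1−u_t) − f·u_t = u_t·(1−s−f) + s.
Here 1−s−f = 0.668 and s = 0.030.
u_1 = 0.129100 × 0.668 + 0.030 = 0.116239.
u_2 = 0.116239 × 0.668 + 0.030 = 0.107648.
u_3 = 0.107648 × 0.668 + 0.030 = 0.101909.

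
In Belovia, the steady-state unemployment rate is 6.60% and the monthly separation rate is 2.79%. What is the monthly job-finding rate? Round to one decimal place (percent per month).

Job-finding rate ≈ 39.5% per month.

From u* = s/(s+f): f = s·(1−u)/u.
f = 2.79 × (1 − 0.0660) / 0.0660 = 2.6059 / 0.0660 ≈ 39.5% per month.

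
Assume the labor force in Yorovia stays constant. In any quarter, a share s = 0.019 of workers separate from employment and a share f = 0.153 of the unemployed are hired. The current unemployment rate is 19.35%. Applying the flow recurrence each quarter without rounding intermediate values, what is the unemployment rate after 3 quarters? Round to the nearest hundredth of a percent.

Unemployment rate after three quarters ≈ 15.76%.

With a fixed labor force, u_{t+1} = u_t + s·(1−u_t) − f·u_t = u_t·(1−s−f) + s.
Here 1−s−f = 0.828 and s = 0.019.
u_1 = 0.193500 × 0.828 + 0.019 = 0.179218.
u_2 = 0.179218 × 0.828 + 0.019 = 0.167393.
u_3 = 0.167393 × 0.828 + 0.019 = 0.157601.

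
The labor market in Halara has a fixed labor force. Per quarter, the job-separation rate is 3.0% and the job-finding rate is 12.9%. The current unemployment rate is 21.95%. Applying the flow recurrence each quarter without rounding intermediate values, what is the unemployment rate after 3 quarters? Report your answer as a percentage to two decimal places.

Unemployment rate after three quarters ≈ 20.70%.

With a fixed labor force, u_{t+1} = u_t + s·(1−u_t) − f·u_t = u_t·(1−s−f) + s.
Here 1−s−f = 0.841 and s = 0.030.
u_1 = 0.219500 × 0.841 + 0.030 = 0.214599.
u_2 = 0.214599 × 0.841 + 0.030 = 0.210478.
u_3 = 0.210478 × 0.841 + 0.030 = 0.207012.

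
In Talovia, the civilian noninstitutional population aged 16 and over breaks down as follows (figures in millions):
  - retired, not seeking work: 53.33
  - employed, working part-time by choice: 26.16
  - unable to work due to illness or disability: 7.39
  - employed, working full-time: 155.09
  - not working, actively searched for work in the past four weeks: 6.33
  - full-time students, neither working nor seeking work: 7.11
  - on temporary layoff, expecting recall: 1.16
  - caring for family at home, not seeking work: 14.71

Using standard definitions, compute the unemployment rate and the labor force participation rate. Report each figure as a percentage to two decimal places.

Employed = 26.16 + 155.09 = 181.25 million.
Unemployed = 6.33 + 1.16 = 7.49 million (jobless and actively searching, or on temporary layoff).
Labor force = 181.25 + 7.49 = 188.74 million.
Not in labor force = 53.33 + 7.39 + 7.11 + 14.71 = 82.54 million (those not working and not actively searching are outside the labor force).
Civilian working-age population = 188.74 + 82.54 = 271.28 million.
Unemployment rate = 7.49 / 188.74 = 3.97%.
Labor force participation rate = 188.74 / 271.28 = 69.57%.

Unemployment rate ≈ 3.97%; labor force participation rate ≈ 69.57%.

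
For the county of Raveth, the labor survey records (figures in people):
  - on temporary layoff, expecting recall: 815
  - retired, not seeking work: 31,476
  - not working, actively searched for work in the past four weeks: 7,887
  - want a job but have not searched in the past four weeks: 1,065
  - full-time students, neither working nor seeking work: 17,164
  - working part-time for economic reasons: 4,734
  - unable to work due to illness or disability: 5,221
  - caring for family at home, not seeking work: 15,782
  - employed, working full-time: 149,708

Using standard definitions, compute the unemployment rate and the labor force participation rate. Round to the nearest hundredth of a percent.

Employed = 4,734 + 149,708 = 154,442 (anyone who worked, including part-time for economic reasons, counts as employed).
Unemployed = 815 + 7,887 = 8,702 (jobless and actively searching, or on temporary layoff).
Labor force = 154,442 + 8,702 = 163,144.
Not in labor force = 31,476 + 1,065 + 17,164 + 5,221 + 15,782 = 70,708 (those not working and not actively searching are outside the labor force — including those who want a job but have given up searching).
Civilian working-age population = 163,144 + 70,708 = 233,852.
Unemployment rate = 8,702 / 163,144 = 5.33%.
Labor force participation rate = 163,144 / 233,852 = 69.76%.

Unemployment rate ≈ 5.33%; labor force participation rate ≈ 69.76%.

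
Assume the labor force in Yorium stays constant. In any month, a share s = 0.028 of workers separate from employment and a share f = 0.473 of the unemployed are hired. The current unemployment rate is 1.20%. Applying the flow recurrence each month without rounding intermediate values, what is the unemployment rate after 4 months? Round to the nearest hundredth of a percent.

With a fixed labor force, u_{t+1} = u_t + s·(1−u_t) − f·u_t = u_t·(1−s−f) + s.
Here 1−s−f = 0.499 and s = 0.028.
u_1 = 0.012000 × 0.499 + 0.028 = 0.033988.
u_2 = 0.033988 × 0.499 + 0.028 = 0.044960.
u_3 = 0.044960 × 0.499 + 0.028 = 0.050435.
u_4 = 0.050435 × 0.499 + 0.028 = 0.053167.

Unemployment rate after four months ≈ 5.32%.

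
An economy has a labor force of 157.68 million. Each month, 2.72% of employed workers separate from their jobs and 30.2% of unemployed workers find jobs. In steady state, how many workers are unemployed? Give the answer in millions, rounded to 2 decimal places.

Steady-state unemployment rate u* = s/(s+f) = 2.72/(2.72+30.2) = 0.082625.
Unemployed = u* × labor force = 0.082625 × 157.68 ≈ 13.03 million.

About 13.03 million are unemployed in steady state.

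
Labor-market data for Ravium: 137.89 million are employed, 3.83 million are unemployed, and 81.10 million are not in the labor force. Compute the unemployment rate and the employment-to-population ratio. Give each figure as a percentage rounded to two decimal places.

Labor force = employed + unemployed = 137.89 + 3.83 = 141.72 million.
Working-age population = 141.72 + 81.10 = 222.82 million.
Unemployment rate = 3.83 / 141.72 = 2.70%.
Employment-population ratio = 137.89 / 222.82 = 61.88%.

Unemployment rate ≈ 2.70%; employment-population ratio ≈ 61.88%.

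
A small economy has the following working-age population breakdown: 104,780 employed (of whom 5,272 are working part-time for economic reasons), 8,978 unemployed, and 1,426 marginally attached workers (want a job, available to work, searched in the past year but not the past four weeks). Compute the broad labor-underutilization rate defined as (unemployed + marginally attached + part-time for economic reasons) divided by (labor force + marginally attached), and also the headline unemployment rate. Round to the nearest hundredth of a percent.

Broad underutilization rate ≈ 13.61%; headline unemployment rate ≈ 7.89%.

Labor force = 104,780 + 8,978 = 113,758.
Numerator = 8,978 + 1,426 + 5,272 = 15,676.
Denominator = 113,758 + 1,426 = 115,184.
Broad rate = 15,676 / 115,184 = 13.61%.
Headline unemployment rate = 8,978 / 113,758 = 7.89%.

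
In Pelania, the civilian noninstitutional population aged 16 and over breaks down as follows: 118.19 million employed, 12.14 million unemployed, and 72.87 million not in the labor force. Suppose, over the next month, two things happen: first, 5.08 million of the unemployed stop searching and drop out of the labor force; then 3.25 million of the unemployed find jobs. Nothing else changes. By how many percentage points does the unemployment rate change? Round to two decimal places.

Initially, labor force = 118.19 + 12.14 = 130.33 million, so u = 12.14/130.33 = 9.31%.
After the first change, unemployed and labor force both fall by 5.08 → E = 118.19, U = 7.06, labor force = 125.25 million.
After the second change, unemployed falls and employed rises by 3.25; labor force unchanged → E = 121.44, U = 3.81, labor force = 125.25 million.
New unemployment rate = 3.81 / 125.25 = 3.04%.
Change = 3.04% − 9.31% = −6.27 percentage points.

The unemployment rate changes by −6.27 percentage points.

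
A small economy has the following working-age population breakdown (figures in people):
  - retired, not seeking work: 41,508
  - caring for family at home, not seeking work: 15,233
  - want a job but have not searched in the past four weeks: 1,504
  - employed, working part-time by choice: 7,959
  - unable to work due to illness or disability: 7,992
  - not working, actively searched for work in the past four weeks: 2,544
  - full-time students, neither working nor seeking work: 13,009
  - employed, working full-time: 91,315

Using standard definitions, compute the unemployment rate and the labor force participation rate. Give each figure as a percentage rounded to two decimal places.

Unemployment rate ≈ 2.50%; labor force participation rate ≈ 56.23%.

Employed = 7,959 + 91,315 = 99,274.
Unemployed = 2,544.
Labor force = 99,274 + 2,544 = 101,818.
Not in labor force = 41,508 + 15,233 + 1,504 + 7,992 + 13,009 = 79,246 (those not working and not actively searching are outside the labor force — including those who want a job but have given up searching).
Civilian working-age population = 101,818 + 79,246 = 181,064.
Unemployment rate = 2,544 / 101,818 = 2.50%.
Labor force participation rate = 101,818 / 181,064 = 56.23%.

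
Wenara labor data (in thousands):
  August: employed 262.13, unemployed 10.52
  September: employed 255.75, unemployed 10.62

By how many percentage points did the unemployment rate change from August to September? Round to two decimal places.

The unemployment rate changed by +0.13 percentage points.

August: labor force = 262.13 + 10.52 = 272.65; u = 10.52/272.65 = 3.86%.
September: labor force = 255.75 + 10.62 = 266.37; u = 10.62/266.37 = 3.99%.
Change = 3.99% − 3.86% = +0.13 pp.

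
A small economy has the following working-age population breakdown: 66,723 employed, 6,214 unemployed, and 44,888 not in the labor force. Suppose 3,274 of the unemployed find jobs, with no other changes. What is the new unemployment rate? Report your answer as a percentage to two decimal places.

Initially, labor force = 66,723 + 6,214 = 72,937, so u = 6,214/72,937 = 8.52%.
After the change, unemployed falls and employed rises by 3,274; labor force unchanged → E = 69,997, U = 2,940, labor force = 72,937.
New unemployment rate = 2,940 / 72,937 = 4.03%.

New unemployment rate ≈ 4.03%.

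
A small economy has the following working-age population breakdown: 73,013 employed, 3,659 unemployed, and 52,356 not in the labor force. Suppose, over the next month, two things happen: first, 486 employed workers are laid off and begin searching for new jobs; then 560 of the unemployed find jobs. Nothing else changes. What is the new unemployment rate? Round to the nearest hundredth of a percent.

Initially, labor force = 73,013 + 3,659 = 76,672, so u = 3,659/76,672 = 4.77%.
After the first change, employed falls and unemployed rises by 486; labor force unchanged → E = 72,527, U = 4,145, labor force = 76,672.
After the second change, unemployed falls and employed rises by 560; labor force unchanged → E = 73,087, U = 3,585, labor force = 76,672.
New unemployment rate = 3,585 / 76,672 = 4.68%.

New unemployment rate ≈ 4.68%.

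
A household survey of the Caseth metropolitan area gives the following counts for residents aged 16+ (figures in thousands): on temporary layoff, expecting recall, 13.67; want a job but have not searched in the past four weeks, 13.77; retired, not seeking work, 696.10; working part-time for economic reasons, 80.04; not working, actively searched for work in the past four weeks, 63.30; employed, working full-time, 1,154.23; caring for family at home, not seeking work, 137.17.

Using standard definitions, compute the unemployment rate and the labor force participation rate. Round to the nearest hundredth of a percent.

Employed = 80.04 + 1,154.23 = 1,234.27 thousand (anyone who worked, including part-time for economic reasons, counts as employed).
Unemployed = 13.67 + 63.30 = 76.97 thousand (jobless and actively searching, or on temporary layoff).
Labor force = 1,234.27 + 76.97 = 1,311.24 thousand.
Not in labor force = 13.77 + 696.10 + 137.17 = 847.04 thousand (those not working and not actively searching are outside the labor force — including those who want a job but have given up searching).
Civilian working-age population = 1,311.24 + 847.04 = 2,158.28 thousand.
Unemployment rate = 76.97 / 1,311.24 = 5.87%.
Labor force participation rate = 1,311.24 / 2,158.28 = 60.75%.

Unemployment rate ≈ 5.87%; labor force participation rate ≈ 60.75%.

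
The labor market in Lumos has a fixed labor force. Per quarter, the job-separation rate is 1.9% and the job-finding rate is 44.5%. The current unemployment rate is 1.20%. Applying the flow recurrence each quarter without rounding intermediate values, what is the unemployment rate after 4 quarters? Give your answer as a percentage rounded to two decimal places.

Unemployment rate after four quarters ≈ 3.86%.

With a fixed labor force, u_{t+1} = u_t + s·(1−u_t) − f·u_t = u_t·(1−s−f) + s.
Here 1−s−f = 0.536 and s = 0.019.
u_1 = 0.012000 × 0.536 + 0.019 = 0.025432.
u_2 = 0.025432 × 0.536 + 0.019 = 0.032632.
u_3 = 0.032632 × 0.536 + 0.019 = 0.036491.
u_4 = 0.036491 × 0.536 + 0.019 = 0.038559.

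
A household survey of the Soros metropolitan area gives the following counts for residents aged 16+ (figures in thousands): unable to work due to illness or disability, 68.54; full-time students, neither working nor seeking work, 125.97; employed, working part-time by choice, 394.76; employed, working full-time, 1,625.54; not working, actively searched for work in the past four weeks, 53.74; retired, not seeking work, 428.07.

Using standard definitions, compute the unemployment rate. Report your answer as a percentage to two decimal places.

Unemployment rate ≈ 2.59%.

Employed = 394.76 + 1,625.54 = 2,020.30 thousand.
Unemployed = 53.74 thousand.
Labor force = 2,020.30 + 53.74 = 2,074.04 thousand.
Unemployment rate = 53.74 / 2,074.04 = 2.59%.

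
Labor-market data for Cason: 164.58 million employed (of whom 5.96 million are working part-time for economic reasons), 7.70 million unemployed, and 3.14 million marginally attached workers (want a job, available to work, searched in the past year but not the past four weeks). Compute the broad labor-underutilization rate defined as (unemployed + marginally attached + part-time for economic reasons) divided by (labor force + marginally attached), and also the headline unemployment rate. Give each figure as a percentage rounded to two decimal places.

Broad underutilization rate ≈ 9.58%; headline unemployment rate ≈ 4.47%.

Labor force = 164.58 + 7.70 = 172.28 million.
Numerator = 7.70 + 3.14 + 5.96 = 16.80 million.
Denominator = 172.28 + 3.14 = 175.42 million.
Broad rate = 16.80 / 175.42 = 9.58%.
Headline unemployment rate = 7.70 / 172.28 = 4.47%.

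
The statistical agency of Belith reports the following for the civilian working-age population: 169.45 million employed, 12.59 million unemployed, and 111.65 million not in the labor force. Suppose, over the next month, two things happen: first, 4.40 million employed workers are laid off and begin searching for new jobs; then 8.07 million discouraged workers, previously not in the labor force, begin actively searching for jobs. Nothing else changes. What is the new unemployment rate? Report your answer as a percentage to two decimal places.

Initially, labor force = 169.45 + 12.59 = 182.04 million, so u = 12.59/182.04 = 6.92%.
After the first change, employed falls and unemployed rises by 4.40; labor force unchanged → E = 165.05, U = 16.99, labor force = 182.04 million.
After the second change, unemployed and labor force both rise by 8.07 → E = 165.05, U = 25.06, labor force = 190.11 million.
New unemployment rate = 25.06 / 190.11 = 13.18%.

New unemployment rate ≈ 13.18%.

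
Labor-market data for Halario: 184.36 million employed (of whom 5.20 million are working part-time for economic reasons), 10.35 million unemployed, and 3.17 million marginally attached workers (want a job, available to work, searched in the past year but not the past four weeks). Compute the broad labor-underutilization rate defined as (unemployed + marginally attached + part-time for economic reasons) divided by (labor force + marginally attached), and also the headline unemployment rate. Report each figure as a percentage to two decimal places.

Broad underutilization rate ≈ 9.46%; headline unemployment rate ≈ 5.32%.

Labor force = 184.36 + 10.35 = 194.71 million.
Numerator = 10.35 + 3.17 + 5.20 = 18.72 million.
Denominator = 194.71 + 3.17 = 197.88 million.
Broad rate = 18.72 / 197.88 = 9.46%.
Headline unemployment rate = 10.35 / 194.71 = 5.32%.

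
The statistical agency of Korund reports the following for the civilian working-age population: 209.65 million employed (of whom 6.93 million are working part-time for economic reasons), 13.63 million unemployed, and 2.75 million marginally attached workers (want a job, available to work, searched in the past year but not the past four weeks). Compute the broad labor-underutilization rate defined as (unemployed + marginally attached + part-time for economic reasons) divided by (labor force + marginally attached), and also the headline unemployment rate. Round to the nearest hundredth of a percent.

Broad underutilization rate ≈ 10.31%; headline unemployment rate ≈ 6.10%.

Labor force = 209.65 + 13.63 = 223.28 million.
Numerator = 13.63 + 2.75 + 6.93 = 23.31 million.
Denominator = 223.28 + 2.75 = 226.03 million.
Broad rate = 23.31 / 226.03 = 10.31%.
Headline unemployment rate = 13.63 / 223.28 = 6.10%.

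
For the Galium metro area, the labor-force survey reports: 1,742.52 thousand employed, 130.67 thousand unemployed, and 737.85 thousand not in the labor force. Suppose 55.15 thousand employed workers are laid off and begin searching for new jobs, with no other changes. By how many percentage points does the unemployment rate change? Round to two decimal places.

Initially, labor force = 1,742.52 + 130.67 = 1,873.19 thousand, so u = 130.67/1,873.19 = 6.98%.
After the change, employed falls and unemployed rises by 55.15; labor force unchanged → E = 1,687.37, U = 185.82, labor force = 1,873.19 thousand.
New unemployment rate = 185.82 / 1,873.19 = 9.92%.
Change = 9.92% − 6.98% = +2.94 percentage points.

The unemployment rate changes by +2.94 percentage points.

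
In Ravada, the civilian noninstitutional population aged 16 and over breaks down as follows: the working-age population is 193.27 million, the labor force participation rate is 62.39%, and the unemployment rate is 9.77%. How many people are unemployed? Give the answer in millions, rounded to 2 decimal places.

About 11.78 million are unemployed.

Labor force = 0.6239 × 193.27 = 120.58 million.
Unemployed = 0.0977 × 120.58 ≈ 11.78 million.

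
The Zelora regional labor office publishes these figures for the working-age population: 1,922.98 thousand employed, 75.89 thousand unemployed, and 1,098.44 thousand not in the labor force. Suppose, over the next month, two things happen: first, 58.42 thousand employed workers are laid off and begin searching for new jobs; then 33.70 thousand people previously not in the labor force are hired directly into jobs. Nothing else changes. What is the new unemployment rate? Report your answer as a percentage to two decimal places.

Initially, labor force = 1,922.98 + 75.89 = 1,998.87 thousand, so u = 75.89/1,998.87 = 3.80%.
After the first change, employed falls and unemployed rises by 58.42; labor force unchanged → E = 1,864.56, U = 134.31, labor force = 1,998.87 thousand.
After the second change, employed and labor force both rise by 33.70; unemployed unchanged → E = 1,898.26, U = 134.31, labor force = 2,032.57 thousand.
New unemployment rate = 134.31 / 2,032.57 = 6.61%.

New unemployment rate ≈ 6.61%.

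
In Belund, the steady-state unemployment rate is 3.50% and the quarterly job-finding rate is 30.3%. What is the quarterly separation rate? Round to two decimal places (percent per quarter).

From u* = s/(s+f): s = u·f/(1−u).
s = 0.0350 × 30.3 / (1 − 0.0350) = 1.0605 / 0.9650 ≈ 1.10% per quarter.

Separation rate ≈ 1.10% per quarter.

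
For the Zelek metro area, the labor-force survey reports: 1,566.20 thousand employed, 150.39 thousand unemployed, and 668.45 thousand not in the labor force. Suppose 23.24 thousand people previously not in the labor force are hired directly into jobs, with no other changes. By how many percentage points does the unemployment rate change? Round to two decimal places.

The unemployment rate changes by −0.12 percentage points.

Initially, labor force = 1,566.20 + 150.39 = 1,716.59 thousand, so u = 150.39/1,716.59 = 8.76%.
After the change, employed and labor force both rise by 23.24; unemployed unchanged → E = 1,589.44, U = 150.39, labor force = 1,739.83 thousand.
New unemployment rate = 150.39 / 1,739.83 = 8.64%.
Change = 8.64% − 8.76% = −0.12 percentage points.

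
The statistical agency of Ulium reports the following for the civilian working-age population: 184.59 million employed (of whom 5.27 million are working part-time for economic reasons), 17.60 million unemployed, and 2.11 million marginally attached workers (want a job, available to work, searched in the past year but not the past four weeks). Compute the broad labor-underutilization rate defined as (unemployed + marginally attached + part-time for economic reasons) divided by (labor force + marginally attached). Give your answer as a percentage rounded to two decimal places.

Labor force = 184.59 + 17.60 = 202.19 million.
Numerator = 17.60 + 2.11 + 5.27 = 24.98 million.
Denominator = 202.19 + 2.11 = 204.30 million.
Broad rate = 24.98 / 204.30 = 12.23%.

Broad underutilization rate ≈ 12.23%.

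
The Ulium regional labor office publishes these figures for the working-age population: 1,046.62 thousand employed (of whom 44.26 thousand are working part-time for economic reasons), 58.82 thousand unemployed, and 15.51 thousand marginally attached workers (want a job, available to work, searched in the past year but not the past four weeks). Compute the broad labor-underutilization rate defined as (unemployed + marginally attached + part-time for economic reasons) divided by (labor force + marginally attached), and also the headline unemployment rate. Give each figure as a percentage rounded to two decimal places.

Broad underutilization rate ≈ 10.58%; headline unemployment rate ≈ 5.32%.

Labor force = 1,046.62 + 58.82 = 1,105.44 thousand.
Numerator = 58.82 + 15.51 + 44.26 = 118.59 thousand.
Denominator = 1,105.44 + 15.51 = 1,120.95 thousand.
Broad rate = 118.59 / 1,120.95 = 10.58%.
Headline unemployment rate = 58.82 / 1,105.44 = 5.32%.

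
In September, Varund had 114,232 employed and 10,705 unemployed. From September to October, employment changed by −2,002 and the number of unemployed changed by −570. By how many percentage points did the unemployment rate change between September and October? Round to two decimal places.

The unemployment rate changed by −0.29 percentage points.

September: labor force = 114,232 + 10,705 = 124,937; u = 10,705/124,937 = 8.57%.
October: labor force = 112,230 + 10,135 = 122,365; u = 10,135/122,365 = 8.28%.
Change = 8.28% − 8.57% = −0.29 pp.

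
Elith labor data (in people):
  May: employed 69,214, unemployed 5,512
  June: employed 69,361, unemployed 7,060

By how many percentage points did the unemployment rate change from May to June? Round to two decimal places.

May: labor force = 69,214 + 5,512 = 74,726; u = 5,512/74,726 = 7.38%.
June: labor force = 69,361 + 7,060 = 76,421; u = 7,060/76,421 = 9.24%.
Change = 9.24% − 7.38% = +1.86 pp.

The unemployment rate changed by +1.86 percentage points.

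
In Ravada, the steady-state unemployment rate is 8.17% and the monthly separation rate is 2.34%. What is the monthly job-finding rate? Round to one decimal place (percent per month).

From u* = s/(s+f): f = s·(1−u)/u.
f = 2.34 × (1 − 0.0817) / 0.0817 = 2.1488 / 0.0817 ≈ 26.3% per month.

Job-finding rate ≈ 26.3% per month.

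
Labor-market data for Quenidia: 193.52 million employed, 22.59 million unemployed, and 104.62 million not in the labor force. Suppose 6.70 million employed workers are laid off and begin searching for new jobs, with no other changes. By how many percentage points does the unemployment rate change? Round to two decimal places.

Initially, labor force = 193.52 + 22.59 = 216.11 million, so u = 22.59/216.11 = 10.45%.
After the change, employed falls and unemployed rises by 6.70; labor force unchanged → E = 186.82, U = 29.29, labor force = 216.11 million.
New unemployment rate = 29.29 / 216.11 = 13.55%.
Change = 13.55% − 10.45% = +3.10 percentage points.

The unemployment rate changes by +3.10 percentage points.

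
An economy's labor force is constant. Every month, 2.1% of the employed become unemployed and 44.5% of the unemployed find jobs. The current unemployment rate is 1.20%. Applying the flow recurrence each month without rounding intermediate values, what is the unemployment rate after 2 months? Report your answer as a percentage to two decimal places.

With a fixed labor force, u_{t+1} = u_t + s·(1−u_t) − f·u_t = u_t·(1−s−f) + s.
Here 1−s−f = 0.534 and s = 0.021.
u_1 = 0.012000 × 0.534 + 0.021 = 0.027408.
u_2 = 0.027408 × 0.534 + 0.021 = 0.035636.

Unemployment rate after two months ≈ 3.56%.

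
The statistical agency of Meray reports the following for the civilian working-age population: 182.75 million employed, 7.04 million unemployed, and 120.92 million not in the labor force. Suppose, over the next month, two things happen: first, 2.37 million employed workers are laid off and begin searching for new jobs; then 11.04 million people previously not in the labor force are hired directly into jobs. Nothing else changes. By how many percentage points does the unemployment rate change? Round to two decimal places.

Initially, labor force = 182.75 + 7.04 = 189.79 million, so u = 7.04/189.79 = 3.71%.
After the first change, employed falls and unemployed rises by 2.37; labor force unchanged → E = 180.38, U = 9.41, labor force = 189.79 million.
After the second change, employed and labor force both rise by 11.04; unemployed unchanged → E = 191.42, U = 9.41, labor force = 200.83 million.
New unemployment rate = 9.41 / 200.83 = 4.69%.
Change = 4.69% − 3.71% = +0.98 percentage points.

The unemployment rate changes by +0.98 percentage points.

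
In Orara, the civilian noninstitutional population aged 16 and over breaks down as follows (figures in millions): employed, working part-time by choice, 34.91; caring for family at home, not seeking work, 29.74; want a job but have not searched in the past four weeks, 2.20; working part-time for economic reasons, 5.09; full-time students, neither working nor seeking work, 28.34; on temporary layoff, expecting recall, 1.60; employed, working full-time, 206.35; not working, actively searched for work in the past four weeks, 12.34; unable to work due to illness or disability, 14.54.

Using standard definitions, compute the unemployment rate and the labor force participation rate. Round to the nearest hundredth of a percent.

Unemployment rate ≈ 5.36%; labor force participation rate ≈ 77.67%.

Employed = 34.91 + 5.09 + 206.35 = 246.35 million (anyone who worked, including part-time for economic reasons, counts as employed).
Unemployed = 1.60 + 12.34 = 13.94 million (jobless and actively searching, or on temporary layoff).
Labor force = 246.35 + 13.94 = 260.29 million.
Not in labor force = 29.74 + 2.20 + 28.34 + 14.54 = 74.82 million (those not working and not actively searching are outside the labor force — including those who want a job but have given up searching).
Civilian working-age population = 260.29 + 74.82 = 335.11 million.
Unemployment rate = 13.94 / 260.29 = 5.36%.
Labor force participation rate = 260.29 / 335.11 = 77.67%.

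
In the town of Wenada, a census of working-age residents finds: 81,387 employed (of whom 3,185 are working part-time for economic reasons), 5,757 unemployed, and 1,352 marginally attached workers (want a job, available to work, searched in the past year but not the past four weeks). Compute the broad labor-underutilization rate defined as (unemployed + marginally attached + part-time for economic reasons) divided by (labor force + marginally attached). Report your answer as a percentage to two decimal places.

Labor force = 81,387 + 5,757 = 87,144.
Numerator = 5,757 + 1,352 + 3,185 = 10,294.
Denominator = 87,144 + 1,352 = 88,496.
Broad rate = 10,294 / 88,496 = 11.63%.

Broad underutilization rate ≈ 11.63%.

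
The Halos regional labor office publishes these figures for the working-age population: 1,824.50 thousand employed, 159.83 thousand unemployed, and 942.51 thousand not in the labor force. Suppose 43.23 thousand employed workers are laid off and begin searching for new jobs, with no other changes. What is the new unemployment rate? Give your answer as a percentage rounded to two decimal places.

New unemployment rate ≈ 10.23%.

Initially, labor force = 1,824.50 + 159.83 = 1,984.33 thousand, so u = 159.83/1,984.33 = 8.05%.
After the change, employed falls and unemployed rises by 43.23; labor force unchanged → E = 1,781.27, U = 203.06, labor force = 1,984.33 thousand.
New unemployment rate = 203.06 / 1,984.33 = 10.23%.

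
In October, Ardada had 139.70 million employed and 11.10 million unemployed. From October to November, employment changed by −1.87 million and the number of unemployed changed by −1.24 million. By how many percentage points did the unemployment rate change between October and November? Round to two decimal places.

The unemployment rate changed by −0.68 percentage points.

October: labor force = 139.70 + 11.10 = 150.80; u = 11.10/150.80 = 7.36%.
November: labor force = 137.83 + 9.86 = 147.69; u = 9.86/147.69 = 6.68%.
Change = 6.68% − 7.36% = −0.68 pp.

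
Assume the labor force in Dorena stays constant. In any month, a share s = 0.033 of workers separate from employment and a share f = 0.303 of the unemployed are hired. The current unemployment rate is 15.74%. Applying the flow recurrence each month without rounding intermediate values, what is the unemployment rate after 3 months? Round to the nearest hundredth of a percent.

Unemployment rate after three months ≈ 11.55%.

With a fixed labor force, u_{t+1} = u_t + s·(1−u_t) − f·u_t = u_t·(1−s−f) + s.
Here 1−s−f = 0.664 and s = 0.033.
u_1 = 0.157400 × 0.664 + 0.033 = 0.137514.
u_2 = 0.137514 × 0.664 + 0.033 = 0.124309.
u_3 = 0.124309 × 0.664 + 0.033 = 0.115541.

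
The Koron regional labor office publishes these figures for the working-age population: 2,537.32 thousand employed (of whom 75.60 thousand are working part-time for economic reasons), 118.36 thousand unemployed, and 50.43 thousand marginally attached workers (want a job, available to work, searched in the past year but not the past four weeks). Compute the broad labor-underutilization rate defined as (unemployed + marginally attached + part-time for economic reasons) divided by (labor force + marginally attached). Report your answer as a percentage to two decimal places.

Labor force = 2,537.32 + 118.36 = 2,655.68 thousand.
Numerator = 118.36 + 50.43 + 75.60 = 244.39 thousand.
Denominator = 2,655.68 + 50.43 = 2,706.11 thousand.
Broad rate = 244.39 / 2,706.11 = 9.03%.

Broad underutilization rate ≈ 9.03%.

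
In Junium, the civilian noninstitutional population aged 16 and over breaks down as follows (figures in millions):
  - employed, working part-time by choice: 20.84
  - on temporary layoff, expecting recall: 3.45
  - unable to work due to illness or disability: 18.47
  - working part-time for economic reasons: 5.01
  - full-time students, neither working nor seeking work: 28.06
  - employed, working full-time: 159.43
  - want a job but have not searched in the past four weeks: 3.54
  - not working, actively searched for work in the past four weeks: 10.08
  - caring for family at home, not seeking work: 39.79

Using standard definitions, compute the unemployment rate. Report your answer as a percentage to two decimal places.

Employed = 20.84 + 5.01 + 159.43 = 185.28 million (anyone who worked, including part-time for economic reasons, counts as employed).
Unemployed = 3.45 + 10.08 = 13.53 million (jobless and actively searching, or on temporary layoff).
Labor force = 185.28 + 13.53 = 198.81 million.
Unemployment rate = 13.53 / 198.81 = 6.81%.

Unemployment rate ≈ 6.81%.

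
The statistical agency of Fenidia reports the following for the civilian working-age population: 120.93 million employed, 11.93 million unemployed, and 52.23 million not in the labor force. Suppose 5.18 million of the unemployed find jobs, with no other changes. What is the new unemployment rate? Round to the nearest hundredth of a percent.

Initially, labor force = 120.93 + 11.93 = 132.86 million, so u = 11.93/132.86 = 8.98%.
After the change, unemployed falls and employed rises by 5.18; labor force unchanged → E = 126.11, U = 6.75, labor force = 132.86 million.
New unemployment rate = 6.75 / 132.86 = 5.08%.

New unemployment rate ≈ 5.08%.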